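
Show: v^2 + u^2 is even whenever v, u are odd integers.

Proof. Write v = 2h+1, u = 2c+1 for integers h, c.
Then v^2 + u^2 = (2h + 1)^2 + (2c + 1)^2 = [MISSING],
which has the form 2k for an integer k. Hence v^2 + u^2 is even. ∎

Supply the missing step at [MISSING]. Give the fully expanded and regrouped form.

2(2c^2 + 2c + 2h^2 + 2h + 1)

(2h + 1)^2 + (2c + 1)^2 = 4c^2 + 4c + 4h^2 + 4h + 2
= 2(2c^2 + 2c + 2h^2 + 2h + 1).
Since 2c^2 + 2c + 2h^2 + 2h + 1 is an integer, the sum of squares is of the form 2k for an integer k.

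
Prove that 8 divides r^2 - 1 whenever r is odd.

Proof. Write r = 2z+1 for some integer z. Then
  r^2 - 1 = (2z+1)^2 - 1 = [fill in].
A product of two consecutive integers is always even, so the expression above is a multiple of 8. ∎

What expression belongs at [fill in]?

4z(z + 1)

(2z+1)^2 - 1 = 4z^2 + 4z + 1 - 1 = 4z^2 + 4z = 4z(z+1).
Since z and z+1 are consecutive, z(z+1) is even, and 4·(even) is a multiple of 8.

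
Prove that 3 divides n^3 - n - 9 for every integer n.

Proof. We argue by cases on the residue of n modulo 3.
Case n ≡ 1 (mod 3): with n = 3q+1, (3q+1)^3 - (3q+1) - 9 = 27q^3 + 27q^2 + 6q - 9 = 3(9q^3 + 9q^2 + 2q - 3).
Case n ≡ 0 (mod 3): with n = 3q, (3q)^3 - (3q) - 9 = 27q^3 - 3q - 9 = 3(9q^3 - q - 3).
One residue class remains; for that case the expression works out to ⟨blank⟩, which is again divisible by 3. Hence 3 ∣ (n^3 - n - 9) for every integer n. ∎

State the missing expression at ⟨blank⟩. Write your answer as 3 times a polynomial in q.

3(9q^3 + 18q^2 + 11q - 1)

The residues treated are {1, 0}, so the missing case is n ≡ 2 (mod 3); write n = 3q+2.
Then (3q+2)^3 - (3q+2) - 9 = 27q^3 + 54q^2 + 33q - 3 = 3(9q^3 + 18q^2 + 11q - 1).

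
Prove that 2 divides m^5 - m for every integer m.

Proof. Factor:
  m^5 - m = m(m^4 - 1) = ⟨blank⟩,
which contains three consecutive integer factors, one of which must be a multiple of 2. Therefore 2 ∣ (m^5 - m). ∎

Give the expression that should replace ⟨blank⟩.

m^4 - 1 = (m^2 - 1)(m^2 + 1), and m^2 - 1 = (m-1)(m+1).
So m(m^4 - 1) = (m - 1)m(m + 1)(m^2 + 1).

(m - 1)m(m + 1)(m^2 + 1)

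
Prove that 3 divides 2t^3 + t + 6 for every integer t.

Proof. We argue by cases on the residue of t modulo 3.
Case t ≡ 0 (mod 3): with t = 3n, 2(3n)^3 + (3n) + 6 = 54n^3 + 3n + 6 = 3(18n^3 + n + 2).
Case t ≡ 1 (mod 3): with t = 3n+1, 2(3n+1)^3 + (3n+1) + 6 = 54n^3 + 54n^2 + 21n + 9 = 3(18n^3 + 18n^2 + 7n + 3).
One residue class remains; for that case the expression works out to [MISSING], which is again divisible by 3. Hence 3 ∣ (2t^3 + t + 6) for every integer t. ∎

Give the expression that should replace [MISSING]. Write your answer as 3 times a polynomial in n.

Only t ≡ 2 (mod 3) is unaccounted for. Put t = 3n+2:
2(3n+2)^3 + (3n+2) + 6 expands to 54n^3 + 108n^2 + 75n + 24,
and factoring out 3 leaves 3(18n^3 + 36n^2 + 25n + 8).

3(18n^3 + 36n^2 + 25n + 8)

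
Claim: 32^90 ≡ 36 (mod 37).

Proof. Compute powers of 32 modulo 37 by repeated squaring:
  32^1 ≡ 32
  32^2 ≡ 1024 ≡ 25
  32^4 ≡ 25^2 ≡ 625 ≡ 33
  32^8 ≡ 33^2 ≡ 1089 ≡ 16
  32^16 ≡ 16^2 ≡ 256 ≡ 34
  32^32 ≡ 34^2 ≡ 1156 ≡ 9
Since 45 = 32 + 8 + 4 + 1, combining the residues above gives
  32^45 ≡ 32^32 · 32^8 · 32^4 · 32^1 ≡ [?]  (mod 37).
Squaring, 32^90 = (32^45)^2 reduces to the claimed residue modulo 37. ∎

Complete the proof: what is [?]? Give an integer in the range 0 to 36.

31

Multiply the listed residues: 9 · 16 · 33 · 32 = 144 → 4752 → 152064.
Reducing modulo 37: 152064 = 4109·37 + 31, so 32^45 ≡ 31.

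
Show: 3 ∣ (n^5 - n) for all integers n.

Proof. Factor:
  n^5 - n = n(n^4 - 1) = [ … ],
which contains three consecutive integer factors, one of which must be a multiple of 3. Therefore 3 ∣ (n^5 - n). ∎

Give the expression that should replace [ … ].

(n - 1)n(n + 1)(n^2 + 1)

n^4 - 1 = (n^2 - 1)(n^2 + 1), and n^2 - 1 = (n-1)(n+1).
So n(n^4 - 1) = (n - 1)n(n + 1)(n^2 + 1).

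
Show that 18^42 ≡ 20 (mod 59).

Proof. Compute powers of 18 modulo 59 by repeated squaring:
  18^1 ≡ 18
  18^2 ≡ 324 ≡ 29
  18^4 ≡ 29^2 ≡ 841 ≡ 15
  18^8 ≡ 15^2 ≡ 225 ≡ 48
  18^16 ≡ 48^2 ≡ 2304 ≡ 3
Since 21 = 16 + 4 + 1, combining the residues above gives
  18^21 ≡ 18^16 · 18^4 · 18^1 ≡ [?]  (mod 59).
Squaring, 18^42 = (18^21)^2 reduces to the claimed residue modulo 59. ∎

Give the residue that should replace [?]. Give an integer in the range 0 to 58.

43

18^16 · 18^4 · 18^1 ≡ 3 · 15 · 18 = 810.
810 mod 59 = 43, so 18^21 ≡ 43 (mod 59).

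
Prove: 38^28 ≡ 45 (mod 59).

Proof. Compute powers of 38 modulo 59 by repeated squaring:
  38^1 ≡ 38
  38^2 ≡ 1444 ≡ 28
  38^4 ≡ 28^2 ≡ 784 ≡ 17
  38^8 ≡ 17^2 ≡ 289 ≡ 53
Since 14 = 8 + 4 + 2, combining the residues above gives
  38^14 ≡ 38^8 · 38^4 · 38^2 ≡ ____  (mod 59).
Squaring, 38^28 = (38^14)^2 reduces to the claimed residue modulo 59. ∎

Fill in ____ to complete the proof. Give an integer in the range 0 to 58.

38^8 · 38^4 · 38^2 ≡ 53 · 17 · 28 = 25228.
25228 mod 59 = 35, so 38^14 ≡ 35 (mod 59).

35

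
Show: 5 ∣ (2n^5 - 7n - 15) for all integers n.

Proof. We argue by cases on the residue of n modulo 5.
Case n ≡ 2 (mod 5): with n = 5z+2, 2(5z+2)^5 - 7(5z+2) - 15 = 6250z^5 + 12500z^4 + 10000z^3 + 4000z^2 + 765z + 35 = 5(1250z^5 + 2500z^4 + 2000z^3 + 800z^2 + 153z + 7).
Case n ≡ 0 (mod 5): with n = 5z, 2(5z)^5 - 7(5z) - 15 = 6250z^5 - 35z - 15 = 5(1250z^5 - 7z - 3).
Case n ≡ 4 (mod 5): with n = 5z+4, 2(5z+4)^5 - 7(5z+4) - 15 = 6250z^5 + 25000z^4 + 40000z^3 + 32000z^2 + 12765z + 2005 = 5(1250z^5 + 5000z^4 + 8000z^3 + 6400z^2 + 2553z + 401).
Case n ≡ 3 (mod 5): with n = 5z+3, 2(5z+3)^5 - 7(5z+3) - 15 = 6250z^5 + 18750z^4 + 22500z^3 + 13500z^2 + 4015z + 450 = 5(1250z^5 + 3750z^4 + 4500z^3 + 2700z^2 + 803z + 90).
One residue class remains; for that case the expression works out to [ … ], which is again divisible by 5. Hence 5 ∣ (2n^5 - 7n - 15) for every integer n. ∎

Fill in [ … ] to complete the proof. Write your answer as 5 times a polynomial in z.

5(1250z^5 + 1250z^4 + 500z^3 + 100z^2 + 3z - 4)

The residues treated are {2, 0, 4, 3}, so the missing case is n ≡ 1 (mod 5); write n = 5z+1.
Then 2(5z+1)^5 - 7(5z+1) - 15 = 6250z^5 + 6250z^4 + 2500z^3 + 500z^2 + 15z - 20 = 5(1250z^5 + 1250z^4 + 500z^3 + 100z^2 + 3z - 4).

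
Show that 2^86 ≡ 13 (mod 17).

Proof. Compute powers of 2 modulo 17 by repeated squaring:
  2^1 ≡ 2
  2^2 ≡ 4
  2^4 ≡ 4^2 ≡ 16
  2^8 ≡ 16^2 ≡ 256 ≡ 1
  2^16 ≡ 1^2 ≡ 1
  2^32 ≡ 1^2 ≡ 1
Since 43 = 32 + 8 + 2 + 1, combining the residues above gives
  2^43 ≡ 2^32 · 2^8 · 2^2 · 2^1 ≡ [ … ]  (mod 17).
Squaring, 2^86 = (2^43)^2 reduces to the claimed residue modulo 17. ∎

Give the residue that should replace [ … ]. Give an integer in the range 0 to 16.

Multiply the listed residues: 1 · 1 · 4 · 2 = 1 → 4 → 8.
Reducing modulo 17: 8 = 0·17 + 8, so 2^43 ≡ 8.

8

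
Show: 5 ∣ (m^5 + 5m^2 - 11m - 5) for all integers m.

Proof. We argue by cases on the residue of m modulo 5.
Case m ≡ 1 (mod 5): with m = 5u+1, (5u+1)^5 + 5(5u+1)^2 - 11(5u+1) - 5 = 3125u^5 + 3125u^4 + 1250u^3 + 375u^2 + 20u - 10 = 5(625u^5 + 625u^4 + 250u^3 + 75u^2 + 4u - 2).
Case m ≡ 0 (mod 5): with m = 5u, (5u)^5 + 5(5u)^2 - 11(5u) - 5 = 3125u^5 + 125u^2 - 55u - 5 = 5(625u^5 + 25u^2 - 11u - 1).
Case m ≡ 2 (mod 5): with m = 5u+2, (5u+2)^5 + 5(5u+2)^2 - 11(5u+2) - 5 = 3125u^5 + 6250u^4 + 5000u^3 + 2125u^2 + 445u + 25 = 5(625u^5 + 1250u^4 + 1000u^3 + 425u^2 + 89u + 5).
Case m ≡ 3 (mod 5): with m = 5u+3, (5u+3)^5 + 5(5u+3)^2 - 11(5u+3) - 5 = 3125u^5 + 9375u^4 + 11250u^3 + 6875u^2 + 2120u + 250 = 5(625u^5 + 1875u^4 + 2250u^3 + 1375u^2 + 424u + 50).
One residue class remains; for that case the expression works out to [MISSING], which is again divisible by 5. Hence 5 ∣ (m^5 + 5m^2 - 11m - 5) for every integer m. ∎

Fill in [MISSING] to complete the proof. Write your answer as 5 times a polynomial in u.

5(625u^5 + 2500u^4 + 4000u^3 + 3225u^2 + 1309u + 211)

The residues treated are {1, 0, 2, 3}, so the missing case is m ≡ 4 (mod 5); write m = 5u+4.
Then (5u+4)^5 + 5(5u+4)^2 - 11(5u+4) - 5 = 3125u^5 + 12500u^4 + 20000u^3 + 16125u^2 + 6545u + 1055 = 5(625u^5 + 2500u^4 + 4000u^3 + 3225u^2 + 1309u + 211).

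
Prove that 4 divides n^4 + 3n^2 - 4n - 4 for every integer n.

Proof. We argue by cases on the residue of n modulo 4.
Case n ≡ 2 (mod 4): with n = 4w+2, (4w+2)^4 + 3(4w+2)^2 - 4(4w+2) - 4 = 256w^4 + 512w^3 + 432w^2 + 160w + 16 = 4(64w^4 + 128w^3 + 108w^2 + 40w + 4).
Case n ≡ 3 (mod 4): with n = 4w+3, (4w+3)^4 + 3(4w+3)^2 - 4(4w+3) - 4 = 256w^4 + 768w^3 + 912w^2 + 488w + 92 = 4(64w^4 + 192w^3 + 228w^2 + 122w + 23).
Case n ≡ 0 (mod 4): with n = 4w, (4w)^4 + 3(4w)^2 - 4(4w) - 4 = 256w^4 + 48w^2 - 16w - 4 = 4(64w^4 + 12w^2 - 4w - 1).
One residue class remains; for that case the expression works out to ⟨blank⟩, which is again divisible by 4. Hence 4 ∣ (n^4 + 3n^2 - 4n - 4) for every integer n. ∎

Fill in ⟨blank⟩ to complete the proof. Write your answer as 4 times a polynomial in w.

4(64w^4 + 64w^3 + 36w^2 + 6w - 1)

Only n ≡ 1 (mod 4) is unaccounted for. Put n = 4w+1:
(4w+1)^4 + 3(4w+1)^2 - 4(4w+1) - 4 expands to 256w^4 + 256w^3 + 144w^2 + 24w - 4,
and factoring out 4 leaves 4(64w^4 + 64w^3 + 36w^2 + 6w - 1).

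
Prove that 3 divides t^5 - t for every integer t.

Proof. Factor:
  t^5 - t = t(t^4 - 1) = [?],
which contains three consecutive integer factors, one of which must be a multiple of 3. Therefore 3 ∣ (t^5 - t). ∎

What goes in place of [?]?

t^4 - 1 = (t^2 - 1)(t^2 + 1), and t^2 - 1 = (t-1)(t+1).
So t(t^4 - 1) = (t - 1)t(t + 1)(t^2 + 1).

(t - 1)t(t + 1)(t^2 + 1)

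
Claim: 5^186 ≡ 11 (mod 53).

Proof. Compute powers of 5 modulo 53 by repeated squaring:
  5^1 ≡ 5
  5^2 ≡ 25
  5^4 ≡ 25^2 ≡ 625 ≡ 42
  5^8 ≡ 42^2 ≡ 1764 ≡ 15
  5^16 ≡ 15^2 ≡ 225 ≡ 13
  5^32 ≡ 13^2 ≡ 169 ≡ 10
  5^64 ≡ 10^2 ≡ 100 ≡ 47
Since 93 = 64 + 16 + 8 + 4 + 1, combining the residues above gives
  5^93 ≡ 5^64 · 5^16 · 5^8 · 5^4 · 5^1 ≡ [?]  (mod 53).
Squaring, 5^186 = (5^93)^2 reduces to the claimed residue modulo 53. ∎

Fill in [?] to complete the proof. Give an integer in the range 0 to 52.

5^64 · 5^16 · 5^8 · 5^4 · 5^1 ≡ 47 · 13 · 15 · 42 · 5 = 1924650.
1924650 mod 53 = 8, so 5^93 ≡ 8 (mod 53).

8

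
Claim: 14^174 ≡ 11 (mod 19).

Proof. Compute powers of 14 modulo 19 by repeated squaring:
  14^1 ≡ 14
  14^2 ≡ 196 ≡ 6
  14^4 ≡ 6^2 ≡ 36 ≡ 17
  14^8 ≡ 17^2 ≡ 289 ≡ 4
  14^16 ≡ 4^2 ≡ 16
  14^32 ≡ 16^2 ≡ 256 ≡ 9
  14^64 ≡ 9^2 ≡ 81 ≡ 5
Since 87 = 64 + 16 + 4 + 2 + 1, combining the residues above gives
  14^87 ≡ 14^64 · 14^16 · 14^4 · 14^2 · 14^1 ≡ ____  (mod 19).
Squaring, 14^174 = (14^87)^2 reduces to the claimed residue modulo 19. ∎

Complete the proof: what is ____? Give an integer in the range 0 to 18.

12

Multiply the listed residues: 5 · 16 · 17 · 6 · 14 = 80 → 1360 → 8160 → 114240.
Reducing modulo 19: 114240 = 6012·19 + 12, so 14^87 ≡ 12.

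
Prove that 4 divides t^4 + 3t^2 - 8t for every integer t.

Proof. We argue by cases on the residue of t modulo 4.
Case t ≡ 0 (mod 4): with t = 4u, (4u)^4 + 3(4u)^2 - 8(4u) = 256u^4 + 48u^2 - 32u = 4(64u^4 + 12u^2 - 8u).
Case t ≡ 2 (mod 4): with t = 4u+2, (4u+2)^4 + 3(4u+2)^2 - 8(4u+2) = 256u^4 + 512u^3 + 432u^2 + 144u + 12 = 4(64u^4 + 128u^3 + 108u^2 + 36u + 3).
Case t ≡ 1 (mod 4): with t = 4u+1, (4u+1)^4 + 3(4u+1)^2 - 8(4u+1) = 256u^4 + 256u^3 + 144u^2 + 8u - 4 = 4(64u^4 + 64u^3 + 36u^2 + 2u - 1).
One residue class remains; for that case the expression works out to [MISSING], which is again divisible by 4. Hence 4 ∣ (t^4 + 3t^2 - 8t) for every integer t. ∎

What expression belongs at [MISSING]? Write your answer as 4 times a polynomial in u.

4(64u^4 + 192u^3 + 228u^2 + 118u + 21)

The residues treated are {0, 2, 1}, so the missing case is t ≡ 3 (mod 4); write t = 4u+3.
Then (4u+3)^4 + 3(4u+3)^2 - 8(4u+3) = 256u^4 + 768u^3 + 912u^2 + 472u + 84 = 4(64u^4 + 192u^3 + 228u^2 + 118u + 21).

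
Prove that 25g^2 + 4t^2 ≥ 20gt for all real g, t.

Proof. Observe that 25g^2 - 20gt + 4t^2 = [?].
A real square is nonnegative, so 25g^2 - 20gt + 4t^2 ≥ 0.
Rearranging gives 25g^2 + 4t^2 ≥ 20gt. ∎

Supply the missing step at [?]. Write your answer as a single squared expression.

25g^2 - 20gt + 4t^2 is a perfect-square trinomial: the outer terms are (5g)^2 and (2t)^2, and the cross term is -2·5g·2t.
So 25g^2 - 20gt + 4t^2 = (5g - 2t)^2 ≥ 0.

(5g - 2t)^2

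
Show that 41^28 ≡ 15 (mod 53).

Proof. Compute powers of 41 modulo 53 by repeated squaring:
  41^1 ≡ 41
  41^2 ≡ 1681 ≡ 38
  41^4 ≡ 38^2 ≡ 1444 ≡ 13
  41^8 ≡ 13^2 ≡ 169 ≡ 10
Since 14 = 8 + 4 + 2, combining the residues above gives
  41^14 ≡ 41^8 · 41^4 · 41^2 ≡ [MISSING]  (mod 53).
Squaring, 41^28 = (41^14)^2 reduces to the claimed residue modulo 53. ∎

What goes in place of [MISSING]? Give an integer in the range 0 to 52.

Multiply the listed residues: 10 · 13 · 38 = 130 → 4940.
Reducing modulo 53: 4940 = 93·53 + 11, so 41^14 ≡ 11.

11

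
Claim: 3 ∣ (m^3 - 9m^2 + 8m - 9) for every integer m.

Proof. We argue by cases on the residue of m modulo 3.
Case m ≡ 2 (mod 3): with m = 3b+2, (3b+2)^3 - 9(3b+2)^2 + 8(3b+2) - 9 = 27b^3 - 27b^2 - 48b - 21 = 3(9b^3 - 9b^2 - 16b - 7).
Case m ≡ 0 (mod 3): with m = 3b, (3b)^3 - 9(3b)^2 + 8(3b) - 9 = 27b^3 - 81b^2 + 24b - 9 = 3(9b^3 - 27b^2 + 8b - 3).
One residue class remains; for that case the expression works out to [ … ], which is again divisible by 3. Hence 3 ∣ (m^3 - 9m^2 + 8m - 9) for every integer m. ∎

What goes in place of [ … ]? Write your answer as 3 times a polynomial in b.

Only m ≡ 1 (mod 3) is unaccounted for. Put m = 3b+1:
(3b+1)^3 - 9(3b+1)^2 + 8(3b+1) - 9 expands to 27b^3 - 54b^2 - 21b - 9,
and factoring out 3 leaves 3(9b^3 - 18b^2 - 7b - 3).

3(9b^3 - 18b^2 - 7b - 3)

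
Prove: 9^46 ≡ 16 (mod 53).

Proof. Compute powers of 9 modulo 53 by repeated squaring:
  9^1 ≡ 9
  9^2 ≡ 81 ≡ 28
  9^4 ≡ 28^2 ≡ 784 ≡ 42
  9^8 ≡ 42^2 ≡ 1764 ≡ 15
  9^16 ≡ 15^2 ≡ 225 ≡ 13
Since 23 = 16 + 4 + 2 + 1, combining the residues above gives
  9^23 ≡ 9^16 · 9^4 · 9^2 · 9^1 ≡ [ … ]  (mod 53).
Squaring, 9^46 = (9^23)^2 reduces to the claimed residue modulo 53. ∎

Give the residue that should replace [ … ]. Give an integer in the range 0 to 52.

4

Multiply the listed residues: 13 · 42 · 28 · 9 = 546 → 15288 → 137592.
Reducing modulo 53: 137592 = 2596·53 + 4, so 9^23 ≡ 4.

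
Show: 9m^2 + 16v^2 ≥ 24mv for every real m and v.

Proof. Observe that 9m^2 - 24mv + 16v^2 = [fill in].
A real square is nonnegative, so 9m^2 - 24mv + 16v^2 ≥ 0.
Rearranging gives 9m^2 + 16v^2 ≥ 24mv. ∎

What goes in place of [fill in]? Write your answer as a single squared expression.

(3m - 4v)^2

9m^2 - 24mv + 16v^2 is a perfect-square trinomial: the outer terms are (3m)^2 and (4v)^2, and the cross term is -2·3m·4v.
So 9m^2 - 24mv + 16v^2 = (3m - 4v)^2 ≥ 0.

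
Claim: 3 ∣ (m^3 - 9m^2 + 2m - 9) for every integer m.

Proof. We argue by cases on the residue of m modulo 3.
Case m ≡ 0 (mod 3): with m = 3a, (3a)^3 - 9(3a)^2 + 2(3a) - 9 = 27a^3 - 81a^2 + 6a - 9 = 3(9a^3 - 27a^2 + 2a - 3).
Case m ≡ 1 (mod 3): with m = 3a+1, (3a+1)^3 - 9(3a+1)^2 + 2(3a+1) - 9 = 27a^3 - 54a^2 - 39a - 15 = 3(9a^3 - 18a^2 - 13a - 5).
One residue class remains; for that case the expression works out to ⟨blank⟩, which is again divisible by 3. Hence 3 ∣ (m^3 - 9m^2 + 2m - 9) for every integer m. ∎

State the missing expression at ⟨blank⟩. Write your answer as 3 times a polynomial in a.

Only m ≡ 2 (mod 3) is unaccounted for. Put m = 3a+2:
(3a+2)^3 - 9(3a+2)^2 + 2(3a+2) - 9 expands to 27a^3 - 27a^2 - 66a - 33,
and factoring out 3 leaves 3(9a^3 - 9a^2 - 22a - 11).

3(9a^3 - 9a^2 - 22a - 11)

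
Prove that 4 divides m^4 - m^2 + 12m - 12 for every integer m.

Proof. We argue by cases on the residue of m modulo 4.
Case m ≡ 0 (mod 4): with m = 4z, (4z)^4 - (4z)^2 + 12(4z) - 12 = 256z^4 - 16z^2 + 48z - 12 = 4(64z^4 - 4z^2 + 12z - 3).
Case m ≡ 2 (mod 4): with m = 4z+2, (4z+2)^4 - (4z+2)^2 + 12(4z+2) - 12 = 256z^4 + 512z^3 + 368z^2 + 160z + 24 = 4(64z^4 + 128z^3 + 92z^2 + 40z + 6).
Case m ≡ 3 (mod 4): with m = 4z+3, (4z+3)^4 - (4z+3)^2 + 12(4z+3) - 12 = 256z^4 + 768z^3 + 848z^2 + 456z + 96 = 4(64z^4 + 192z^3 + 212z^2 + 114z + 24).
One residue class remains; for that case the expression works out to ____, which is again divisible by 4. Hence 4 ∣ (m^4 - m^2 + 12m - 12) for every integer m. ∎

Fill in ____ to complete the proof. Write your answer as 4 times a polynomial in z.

The residues treated are {0, 2, 3}, so the missing case is m ≡ 1 (mod 4); write m = 4z+1.
Then (4z+1)^4 - (4z+1)^2 + 12(4z+1) - 12 = 256z^4 + 256z^3 + 80z^2 + 56z = 4(64z^4 + 64z^3 + 20z^2 + 14z).

4(64z^4 + 64z^3 + 20z^2 + 14z)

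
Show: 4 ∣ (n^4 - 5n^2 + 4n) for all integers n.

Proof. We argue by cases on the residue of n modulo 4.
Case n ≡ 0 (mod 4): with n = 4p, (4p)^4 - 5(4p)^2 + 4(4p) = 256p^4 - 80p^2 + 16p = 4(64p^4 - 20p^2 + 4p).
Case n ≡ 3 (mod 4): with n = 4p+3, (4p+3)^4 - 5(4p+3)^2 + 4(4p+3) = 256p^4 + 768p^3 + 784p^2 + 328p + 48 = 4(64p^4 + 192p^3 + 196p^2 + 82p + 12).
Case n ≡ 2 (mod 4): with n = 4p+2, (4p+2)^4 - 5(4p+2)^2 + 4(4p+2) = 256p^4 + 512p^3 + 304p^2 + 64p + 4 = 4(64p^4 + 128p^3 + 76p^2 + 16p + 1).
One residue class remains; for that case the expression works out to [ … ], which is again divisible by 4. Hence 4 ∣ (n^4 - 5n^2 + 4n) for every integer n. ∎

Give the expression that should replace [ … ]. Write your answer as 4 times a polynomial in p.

4(64p^4 + 64p^3 + 4p^2 - 2p)

The residues treated are {0, 3, 2}, so the missing case is n ≡ 1 (mod 4); write n = 4p+1.
Then (4p+1)^4 - 5(4p+1)^2 + 4(4p+1) = 256p^4 + 256p^3 + 16p^2 - 8p = 4(64p^4 + 64p^3 + 4p^2 - 2p).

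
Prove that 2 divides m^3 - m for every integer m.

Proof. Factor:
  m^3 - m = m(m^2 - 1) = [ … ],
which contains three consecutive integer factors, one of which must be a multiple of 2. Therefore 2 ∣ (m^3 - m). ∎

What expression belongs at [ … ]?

m(m^2 - 1) = m(m - 1)(m + 1) = (m - 1)m(m + 1).
These three factors are consecutive integers, so their product is divisible by 2.

(m - 1)m(m + 1)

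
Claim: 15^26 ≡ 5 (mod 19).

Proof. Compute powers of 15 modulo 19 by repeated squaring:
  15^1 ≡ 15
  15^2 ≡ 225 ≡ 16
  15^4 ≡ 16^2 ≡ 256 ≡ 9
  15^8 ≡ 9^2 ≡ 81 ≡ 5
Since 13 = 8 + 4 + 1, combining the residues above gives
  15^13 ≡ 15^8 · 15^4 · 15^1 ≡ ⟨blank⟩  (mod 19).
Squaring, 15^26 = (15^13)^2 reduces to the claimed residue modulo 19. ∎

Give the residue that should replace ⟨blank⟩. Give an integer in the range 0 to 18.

10

15^8 · 15^4 · 15^1 ≡ 5 · 9 · 15 = 675.
675 mod 19 = 10, so 15^13 ≡ 10 (mod 19).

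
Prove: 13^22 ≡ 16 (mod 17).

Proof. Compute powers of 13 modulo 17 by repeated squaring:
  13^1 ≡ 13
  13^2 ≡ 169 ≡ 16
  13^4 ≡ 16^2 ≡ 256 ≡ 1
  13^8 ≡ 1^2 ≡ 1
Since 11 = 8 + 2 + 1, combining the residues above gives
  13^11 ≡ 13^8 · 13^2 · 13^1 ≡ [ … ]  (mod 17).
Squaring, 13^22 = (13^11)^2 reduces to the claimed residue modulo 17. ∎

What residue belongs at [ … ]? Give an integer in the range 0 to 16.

13^8 · 13^2 · 13^1 ≡ 1 · 16 · 13 = 208.
208 mod 17 = 4, so 13^11 ≡ 4 (mod 17).

4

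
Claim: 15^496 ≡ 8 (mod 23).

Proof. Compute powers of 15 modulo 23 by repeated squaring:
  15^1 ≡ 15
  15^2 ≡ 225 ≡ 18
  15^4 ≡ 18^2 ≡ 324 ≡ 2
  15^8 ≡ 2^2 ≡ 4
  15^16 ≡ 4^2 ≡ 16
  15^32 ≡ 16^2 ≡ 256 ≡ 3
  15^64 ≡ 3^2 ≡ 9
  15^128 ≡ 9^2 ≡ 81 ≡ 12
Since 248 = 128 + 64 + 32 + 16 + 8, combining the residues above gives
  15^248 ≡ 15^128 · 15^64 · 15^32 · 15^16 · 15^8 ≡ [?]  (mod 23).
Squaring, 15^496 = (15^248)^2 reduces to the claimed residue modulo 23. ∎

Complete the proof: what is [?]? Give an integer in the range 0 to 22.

Multiply the listed residues: 12 · 9 · 3 · 16 · 4 = 108 → 324 → 5184 → 20736.
Reducing modulo 23: 20736 = 901·23 + 13, so 15^248 ≡ 13.

13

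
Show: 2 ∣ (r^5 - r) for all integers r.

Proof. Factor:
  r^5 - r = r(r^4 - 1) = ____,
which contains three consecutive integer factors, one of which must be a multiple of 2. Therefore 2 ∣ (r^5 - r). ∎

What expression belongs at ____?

r^4 - 1 = (r^2 - 1)(r^2 + 1), and r^2 - 1 = (r-1)(r+1).
So r(r^4 - 1) = (r - 1)r(r + 1)(r^2 + 1).

(r - 1)r(r + 1)(r^2 + 1)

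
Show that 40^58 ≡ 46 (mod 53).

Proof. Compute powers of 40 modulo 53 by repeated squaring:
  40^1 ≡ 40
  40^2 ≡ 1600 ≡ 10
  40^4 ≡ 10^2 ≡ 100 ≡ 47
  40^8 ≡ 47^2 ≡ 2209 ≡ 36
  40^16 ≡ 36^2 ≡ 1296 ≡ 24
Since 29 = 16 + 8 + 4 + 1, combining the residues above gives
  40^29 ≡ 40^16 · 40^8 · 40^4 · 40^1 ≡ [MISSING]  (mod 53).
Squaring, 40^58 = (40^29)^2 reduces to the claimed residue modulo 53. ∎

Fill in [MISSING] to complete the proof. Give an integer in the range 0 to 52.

29

Multiply the listed residues: 24 · 36 · 47 · 40 = 864 → 40608 → 1624320.
Reducing modulo 53: 1624320 = 30647·53 + 29, so 40^29 ≡ 29.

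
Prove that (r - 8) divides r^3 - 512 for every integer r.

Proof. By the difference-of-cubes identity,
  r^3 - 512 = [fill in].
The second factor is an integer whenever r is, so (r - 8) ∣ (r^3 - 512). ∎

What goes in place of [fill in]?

Polynomial division of r^3 - 512 by r - 8 leaves remainder 0 and quotient r^2 + 8r + 64.
Hence r^3 - 512 = (r - 8)(r^2 + 8r + 64).

(r - 8)(r^2 + 8r + 64)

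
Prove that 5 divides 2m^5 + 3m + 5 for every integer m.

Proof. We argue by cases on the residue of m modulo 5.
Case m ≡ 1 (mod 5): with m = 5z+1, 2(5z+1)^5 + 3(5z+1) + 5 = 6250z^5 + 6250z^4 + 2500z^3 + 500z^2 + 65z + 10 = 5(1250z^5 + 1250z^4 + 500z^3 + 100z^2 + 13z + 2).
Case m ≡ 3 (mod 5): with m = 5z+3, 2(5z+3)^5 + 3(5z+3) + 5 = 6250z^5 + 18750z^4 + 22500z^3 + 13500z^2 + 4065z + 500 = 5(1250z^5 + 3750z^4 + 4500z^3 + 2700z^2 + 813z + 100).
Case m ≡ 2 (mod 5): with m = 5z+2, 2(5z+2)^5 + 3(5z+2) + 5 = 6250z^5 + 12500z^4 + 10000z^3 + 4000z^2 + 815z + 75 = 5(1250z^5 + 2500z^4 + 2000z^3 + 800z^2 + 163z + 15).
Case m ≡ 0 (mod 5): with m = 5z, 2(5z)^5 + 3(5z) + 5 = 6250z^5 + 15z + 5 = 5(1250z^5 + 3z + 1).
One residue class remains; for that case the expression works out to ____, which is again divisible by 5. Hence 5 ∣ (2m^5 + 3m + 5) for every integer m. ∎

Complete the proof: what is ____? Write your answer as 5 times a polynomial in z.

The residues treated are {1, 3, 2, 0}, so the missing case is m ≡ 4 (mod 5); write m = 5z+4.
Then 2(5z+4)^5 + 3(5z+4) + 5 = 6250z^5 + 25000z^4 + 40000z^3 + 32000z^2 + 12815z + 2065 = 5(1250z^5 + 5000z^4 + 8000z^3 + 6400z^2 + 2563z + 413).

5(1250z^5 + 5000z^4 + 8000z^3 + 6400z^2 + 2563z + 413)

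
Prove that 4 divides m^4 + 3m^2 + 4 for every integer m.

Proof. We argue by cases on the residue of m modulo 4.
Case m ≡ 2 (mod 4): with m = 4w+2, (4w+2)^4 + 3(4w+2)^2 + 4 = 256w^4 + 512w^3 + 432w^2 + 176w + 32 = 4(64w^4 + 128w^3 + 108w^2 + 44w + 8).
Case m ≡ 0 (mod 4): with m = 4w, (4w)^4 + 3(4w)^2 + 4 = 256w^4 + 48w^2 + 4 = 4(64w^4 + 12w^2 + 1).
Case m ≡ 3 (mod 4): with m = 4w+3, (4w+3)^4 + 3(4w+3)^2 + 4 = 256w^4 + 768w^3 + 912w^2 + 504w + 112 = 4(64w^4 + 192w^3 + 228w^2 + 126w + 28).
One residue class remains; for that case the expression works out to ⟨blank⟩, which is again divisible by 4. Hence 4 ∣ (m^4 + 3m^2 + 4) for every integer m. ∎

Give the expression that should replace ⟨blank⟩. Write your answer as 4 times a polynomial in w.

Only m ≡ 1 (mod 4) is unaccounted for. Put m = 4w+1:
(4w+1)^4 + 3(4w+1)^2 + 4 expands to 256w^4 + 256w^3 + 144w^2 + 40w + 8,
and factoring out 4 leaves 4(64w^4 + 64w^3 + 36w^2 + 10w + 2).

4(64w^4 + 64w^3 + 36w^2 + 10w + 2)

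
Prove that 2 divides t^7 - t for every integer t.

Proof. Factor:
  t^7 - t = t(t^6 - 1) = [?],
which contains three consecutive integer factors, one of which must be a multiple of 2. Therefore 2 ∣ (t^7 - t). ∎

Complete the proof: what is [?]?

t^6 - 1 = (t^2 - 1)(t^4 + t^2 + 1), and t^2 - 1 = (t-1)(t+1).
So t(t^6 - 1) = (t - 1)t(t + 1)(t^4 + t^2 + 1).

(t - 1)t(t + 1)(t^4 + t^2 + 1)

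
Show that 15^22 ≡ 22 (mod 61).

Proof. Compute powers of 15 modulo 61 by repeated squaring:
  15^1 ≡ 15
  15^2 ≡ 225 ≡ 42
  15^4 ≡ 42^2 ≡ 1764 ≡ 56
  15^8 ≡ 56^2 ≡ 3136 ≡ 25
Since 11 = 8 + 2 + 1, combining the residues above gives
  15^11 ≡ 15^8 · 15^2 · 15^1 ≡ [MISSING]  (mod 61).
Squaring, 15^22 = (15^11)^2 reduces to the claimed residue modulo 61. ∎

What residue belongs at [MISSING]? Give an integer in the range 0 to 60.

12

Multiply the listed residues: 25 · 42 · 15 = 1050 → 15750.
Reducing modulo 61: 15750 = 258·61 + 12, so 15^11 ≡ 12.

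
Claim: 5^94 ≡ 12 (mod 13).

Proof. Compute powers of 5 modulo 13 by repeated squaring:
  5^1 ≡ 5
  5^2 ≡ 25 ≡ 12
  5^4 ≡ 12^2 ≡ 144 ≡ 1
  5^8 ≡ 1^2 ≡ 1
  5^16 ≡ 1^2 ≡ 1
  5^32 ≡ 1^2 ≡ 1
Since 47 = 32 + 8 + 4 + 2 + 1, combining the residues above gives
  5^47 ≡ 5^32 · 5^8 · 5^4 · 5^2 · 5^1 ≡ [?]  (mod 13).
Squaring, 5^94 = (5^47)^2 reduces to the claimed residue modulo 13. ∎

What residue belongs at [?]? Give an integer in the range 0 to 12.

8

5^32 · 5^8 · 5^4 · 5^2 · 5^1 ≡ 1 · 1 · 1 · 12 · 5 = 60.
60 mod 13 = 8, so 5^47 ≡ 8 (mod 13).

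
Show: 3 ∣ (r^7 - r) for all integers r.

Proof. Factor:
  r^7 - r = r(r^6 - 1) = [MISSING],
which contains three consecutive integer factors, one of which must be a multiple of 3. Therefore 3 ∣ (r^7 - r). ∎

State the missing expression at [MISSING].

r^6 - 1 = (r^2 - 1)(r^4 + r^2 + 1), and r^2 - 1 = (r-1)(r+1).
So r(r^6 - 1) = (r - 1)r(r + 1)(r^4 + r^2 + 1).

(r - 1)r(r + 1)(r^4 + r^2 + 1)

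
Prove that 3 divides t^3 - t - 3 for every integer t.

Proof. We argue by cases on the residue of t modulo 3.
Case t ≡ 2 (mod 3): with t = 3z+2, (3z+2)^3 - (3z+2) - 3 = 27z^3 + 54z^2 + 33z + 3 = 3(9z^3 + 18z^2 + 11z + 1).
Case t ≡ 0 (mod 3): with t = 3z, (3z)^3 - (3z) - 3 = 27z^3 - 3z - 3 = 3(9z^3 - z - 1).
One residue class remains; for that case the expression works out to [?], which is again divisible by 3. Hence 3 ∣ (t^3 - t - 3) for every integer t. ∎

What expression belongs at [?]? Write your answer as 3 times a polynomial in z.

The residues treated are {2, 0}, so the missing case is t ≡ 1 (mod 3); write t = 3z+1.
Then (3z+1)^3 - (3z+1) - 3 = 27z^3 + 27z^2 + 6z - 3 = 3(9z^3 + 9z^2 + 2z - 1).

3(9z^3 + 9z^2 + 2z - 1)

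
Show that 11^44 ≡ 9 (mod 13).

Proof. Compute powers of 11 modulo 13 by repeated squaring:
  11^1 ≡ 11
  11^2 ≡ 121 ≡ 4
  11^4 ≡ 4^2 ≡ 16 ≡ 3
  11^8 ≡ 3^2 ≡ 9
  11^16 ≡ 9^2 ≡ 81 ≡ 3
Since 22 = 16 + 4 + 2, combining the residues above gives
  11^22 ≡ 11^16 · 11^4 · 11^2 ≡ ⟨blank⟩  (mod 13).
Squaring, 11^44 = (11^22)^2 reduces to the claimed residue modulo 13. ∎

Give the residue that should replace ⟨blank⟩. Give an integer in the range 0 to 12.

10

11^16 · 11^4 · 11^2 ≡ 3 · 3 · 4 = 36.
36 mod 13 = 10, so 11^22 ≡ 10 (mod 13).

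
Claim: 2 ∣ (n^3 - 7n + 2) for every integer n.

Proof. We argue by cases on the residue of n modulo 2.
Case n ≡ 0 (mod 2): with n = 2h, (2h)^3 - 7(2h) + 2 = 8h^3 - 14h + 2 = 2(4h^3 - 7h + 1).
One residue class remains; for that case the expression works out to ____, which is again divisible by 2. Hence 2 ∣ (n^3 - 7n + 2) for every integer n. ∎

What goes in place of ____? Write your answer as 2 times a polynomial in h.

Only n ≡ 1 (mod 2) is unaccounted for. Put n = 2h+1:
(2h+1)^3 - 7(2h+1) + 2 expands to 8h^3 + 12h^2 - 8h - 4,
and factoring out 2 leaves 2(4h^3 + 6h^2 - 4h - 2).

2(4h^3 + 6h^2 - 4h - 2)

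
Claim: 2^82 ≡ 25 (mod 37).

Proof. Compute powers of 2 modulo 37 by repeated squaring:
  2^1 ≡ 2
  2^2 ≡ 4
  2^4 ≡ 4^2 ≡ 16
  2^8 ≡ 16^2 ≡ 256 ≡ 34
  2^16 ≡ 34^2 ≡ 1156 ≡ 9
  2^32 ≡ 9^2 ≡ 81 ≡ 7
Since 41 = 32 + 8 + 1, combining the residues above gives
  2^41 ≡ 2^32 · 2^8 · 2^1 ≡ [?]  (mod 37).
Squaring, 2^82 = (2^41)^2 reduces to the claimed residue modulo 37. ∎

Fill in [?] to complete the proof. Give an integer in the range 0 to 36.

2^32 · 2^8 · 2^1 ≡ 7 · 34 · 2 = 476.
476 mod 37 = 32, so 2^41 ≡ 32 (mod 37).

32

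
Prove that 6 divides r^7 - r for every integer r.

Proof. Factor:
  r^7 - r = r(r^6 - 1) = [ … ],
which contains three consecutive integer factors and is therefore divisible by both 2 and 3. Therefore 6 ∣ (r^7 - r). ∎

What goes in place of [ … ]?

(r - 1)r(r + 1)(r^4 + r^2 + 1)

r^6 - 1 = (r^2 - 1)(r^4 + r^2 + 1), and r^2 - 1 = (r-1)(r+1).
So r(r^6 - 1) = (r - 1)r(r + 1)(r^4 + r^2 + 1).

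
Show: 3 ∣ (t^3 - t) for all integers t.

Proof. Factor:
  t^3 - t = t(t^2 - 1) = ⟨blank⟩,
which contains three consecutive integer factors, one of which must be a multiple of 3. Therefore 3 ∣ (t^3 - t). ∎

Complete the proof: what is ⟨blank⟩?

(t - 1)t(t + 1)

t(t^2 - 1) = t(t - 1)(t + 1) = (t - 1)t(t + 1).
These three factors are consecutive integers, so their product is divisible by 3.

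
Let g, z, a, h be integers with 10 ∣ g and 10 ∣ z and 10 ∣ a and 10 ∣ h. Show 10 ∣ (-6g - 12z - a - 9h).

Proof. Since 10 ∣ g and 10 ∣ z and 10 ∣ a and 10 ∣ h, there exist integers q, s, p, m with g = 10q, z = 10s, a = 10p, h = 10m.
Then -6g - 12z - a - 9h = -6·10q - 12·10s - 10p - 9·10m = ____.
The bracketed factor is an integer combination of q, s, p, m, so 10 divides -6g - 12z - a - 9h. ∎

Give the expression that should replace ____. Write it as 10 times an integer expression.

Each term has a factor of 10: -6·10q - 12·10s - 10p - 9·10m = 10·(-9m - p - 6q - 12s).
Since -9m - p - 6q - 12s is an integer, 10 ∣ (-6g - 12z - a - 9h).

10(-9m - p - 6q - 12s)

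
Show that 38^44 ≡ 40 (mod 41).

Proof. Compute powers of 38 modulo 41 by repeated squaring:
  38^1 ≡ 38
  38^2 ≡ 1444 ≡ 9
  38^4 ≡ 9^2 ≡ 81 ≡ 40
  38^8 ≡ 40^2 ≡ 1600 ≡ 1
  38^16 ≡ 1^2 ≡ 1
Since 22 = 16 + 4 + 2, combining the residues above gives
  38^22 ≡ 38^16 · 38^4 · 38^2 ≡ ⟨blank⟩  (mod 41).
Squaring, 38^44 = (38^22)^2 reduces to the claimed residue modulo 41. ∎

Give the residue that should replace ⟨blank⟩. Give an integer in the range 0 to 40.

32

38^16 · 38^4 · 38^2 ≡ 1 · 40 · 9 = 360.
360 mod 41 = 32, so 38^22 ≡ 32 (mod 41).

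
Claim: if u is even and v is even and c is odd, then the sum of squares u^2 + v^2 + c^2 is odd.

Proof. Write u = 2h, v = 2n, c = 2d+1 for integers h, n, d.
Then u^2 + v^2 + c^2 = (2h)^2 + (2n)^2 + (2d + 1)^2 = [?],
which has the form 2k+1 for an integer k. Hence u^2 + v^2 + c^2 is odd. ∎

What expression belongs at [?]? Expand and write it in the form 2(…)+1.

2(2d^2 + 2d + 2h^2 + 2n^2) + 1

(2h)^2 + (2n)^2 + (2d + 1)^2 = 4d^2 + 4d + 4h^2 + 4n^2 + 1
= 2(2d^2 + 2d + 2h^2 + 2n^2) + 1.
Since 2d^2 + 2d + 2h^2 + 2n^2 is an integer, the sum of squares is of the form 2k+1 for an integer k.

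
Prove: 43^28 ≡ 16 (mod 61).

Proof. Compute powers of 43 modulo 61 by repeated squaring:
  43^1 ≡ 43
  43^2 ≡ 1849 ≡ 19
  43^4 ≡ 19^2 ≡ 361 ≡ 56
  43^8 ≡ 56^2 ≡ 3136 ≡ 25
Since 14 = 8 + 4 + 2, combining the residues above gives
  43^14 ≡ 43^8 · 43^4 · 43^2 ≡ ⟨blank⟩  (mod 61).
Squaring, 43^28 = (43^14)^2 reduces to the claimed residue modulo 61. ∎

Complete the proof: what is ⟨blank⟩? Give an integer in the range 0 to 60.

4

Multiply the listed residues: 25 · 56 · 19 = 1400 → 26600.
Reducing modulo 61: 26600 = 436·61 + 4, so 43^14 ≡ 4.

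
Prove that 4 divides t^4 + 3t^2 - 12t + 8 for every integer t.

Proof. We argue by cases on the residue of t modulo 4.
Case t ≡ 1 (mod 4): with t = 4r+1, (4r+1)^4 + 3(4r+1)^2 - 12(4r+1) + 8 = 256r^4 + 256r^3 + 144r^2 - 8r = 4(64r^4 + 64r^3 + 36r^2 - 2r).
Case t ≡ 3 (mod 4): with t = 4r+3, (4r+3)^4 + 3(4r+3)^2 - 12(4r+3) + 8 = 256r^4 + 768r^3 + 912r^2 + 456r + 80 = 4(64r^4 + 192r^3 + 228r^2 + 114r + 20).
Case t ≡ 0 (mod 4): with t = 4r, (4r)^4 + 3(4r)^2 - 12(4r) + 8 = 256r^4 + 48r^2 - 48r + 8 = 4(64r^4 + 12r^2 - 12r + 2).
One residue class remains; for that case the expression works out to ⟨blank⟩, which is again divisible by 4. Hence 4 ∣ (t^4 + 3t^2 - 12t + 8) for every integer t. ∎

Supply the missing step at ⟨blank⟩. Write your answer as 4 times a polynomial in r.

4(64r^4 + 128r^3 + 108r^2 + 32r + 3)

Only t ≡ 2 (mod 4) is unaccounted for. Put t = 4r+2:
(4r+2)^4 + 3(4r+2)^2 - 12(4r+2) + 8 expands to 256r^4 + 512r^3 + 432r^2 + 128r + 12,
and factoring out 4 leaves 4(64r^4 + 128r^3 + 108r^2 + 32r + 3).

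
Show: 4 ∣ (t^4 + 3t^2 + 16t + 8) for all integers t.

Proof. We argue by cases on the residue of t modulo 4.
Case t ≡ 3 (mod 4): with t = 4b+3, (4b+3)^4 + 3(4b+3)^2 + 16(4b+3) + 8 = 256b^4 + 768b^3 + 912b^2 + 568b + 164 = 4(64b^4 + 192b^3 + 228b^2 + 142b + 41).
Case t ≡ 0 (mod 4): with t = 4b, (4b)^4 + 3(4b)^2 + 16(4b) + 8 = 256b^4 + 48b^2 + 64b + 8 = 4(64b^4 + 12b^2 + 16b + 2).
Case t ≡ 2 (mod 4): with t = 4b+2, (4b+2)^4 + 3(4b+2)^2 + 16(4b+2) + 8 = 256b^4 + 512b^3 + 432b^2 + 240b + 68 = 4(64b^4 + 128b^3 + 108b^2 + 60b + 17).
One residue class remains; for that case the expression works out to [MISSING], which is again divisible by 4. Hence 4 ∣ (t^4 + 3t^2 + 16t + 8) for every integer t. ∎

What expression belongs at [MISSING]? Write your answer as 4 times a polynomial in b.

The residues treated are {3, 0, 2}, so the missing case is t ≡ 1 (mod 4); write t = 4b+1.
Then (4b+1)^4 + 3(4b+1)^2 + 16(4b+1) + 8 = 256b^4 + 256b^3 + 144b^2 + 104b + 28 = 4(64b^4 + 64b^3 + 36b^2 + 26b + 7).

4(64b^4 + 64b^3 + 36b^2 + 26b + 7)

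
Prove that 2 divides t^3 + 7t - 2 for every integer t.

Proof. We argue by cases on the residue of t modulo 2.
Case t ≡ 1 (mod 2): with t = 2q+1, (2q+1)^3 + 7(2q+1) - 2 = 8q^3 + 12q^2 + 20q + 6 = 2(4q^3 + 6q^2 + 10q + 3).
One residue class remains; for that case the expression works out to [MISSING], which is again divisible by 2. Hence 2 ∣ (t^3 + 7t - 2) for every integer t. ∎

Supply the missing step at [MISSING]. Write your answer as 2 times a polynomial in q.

2(4q^3 + 7q - 1)

Only t ≡ 0 (mod 2) is unaccounted for. Put t = 2q:
(2q)^3 + 7(2q) - 2 expands to 8q^3 + 14q - 2,
and factoring out 2 leaves 2(4q^3 + 7q - 1).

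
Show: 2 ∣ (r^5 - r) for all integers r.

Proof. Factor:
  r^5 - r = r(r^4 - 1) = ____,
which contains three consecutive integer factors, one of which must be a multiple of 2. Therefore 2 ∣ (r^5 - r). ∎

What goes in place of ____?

(r - 1)r(r + 1)(r^2 + 1)

r^4 - 1 = (r^2 - 1)(r^2 + 1), and r^2 - 1 = (r-1)(r+1).
So r(r^4 - 1) = (r - 1)r(r + 1)(r^2 + 1).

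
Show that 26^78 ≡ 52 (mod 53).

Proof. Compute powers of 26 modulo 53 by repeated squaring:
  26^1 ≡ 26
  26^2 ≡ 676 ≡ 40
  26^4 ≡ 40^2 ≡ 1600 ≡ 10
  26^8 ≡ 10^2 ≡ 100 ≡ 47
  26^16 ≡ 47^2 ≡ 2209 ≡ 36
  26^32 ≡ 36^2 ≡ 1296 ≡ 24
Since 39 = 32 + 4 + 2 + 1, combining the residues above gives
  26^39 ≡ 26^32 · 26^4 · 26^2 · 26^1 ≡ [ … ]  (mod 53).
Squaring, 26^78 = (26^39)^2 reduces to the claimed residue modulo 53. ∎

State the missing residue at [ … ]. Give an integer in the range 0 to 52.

26^32 · 26^4 · 26^2 · 26^1 ≡ 24 · 10 · 40 · 26 = 249600.
249600 mod 53 = 23, so 26^39 ≡ 23 (mod 53).

23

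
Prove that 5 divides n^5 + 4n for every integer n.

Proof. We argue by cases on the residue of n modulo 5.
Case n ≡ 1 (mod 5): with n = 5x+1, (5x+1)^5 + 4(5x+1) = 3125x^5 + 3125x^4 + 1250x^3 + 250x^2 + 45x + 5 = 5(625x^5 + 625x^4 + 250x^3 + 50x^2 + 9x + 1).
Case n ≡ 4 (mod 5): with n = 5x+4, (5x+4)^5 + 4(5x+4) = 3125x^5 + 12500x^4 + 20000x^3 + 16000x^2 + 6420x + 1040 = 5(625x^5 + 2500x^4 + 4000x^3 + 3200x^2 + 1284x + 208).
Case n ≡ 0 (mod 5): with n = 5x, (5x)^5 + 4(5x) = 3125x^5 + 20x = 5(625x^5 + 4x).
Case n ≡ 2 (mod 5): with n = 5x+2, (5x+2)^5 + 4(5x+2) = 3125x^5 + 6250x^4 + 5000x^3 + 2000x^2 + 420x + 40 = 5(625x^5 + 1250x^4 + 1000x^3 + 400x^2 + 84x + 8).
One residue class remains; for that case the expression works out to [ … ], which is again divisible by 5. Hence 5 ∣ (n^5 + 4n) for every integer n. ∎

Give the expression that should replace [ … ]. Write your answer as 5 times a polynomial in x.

Only n ≡ 3 (mod 5) is unaccounted for. Put n = 5x+3:
(5x+3)^5 + 4(5x+3) expands to 3125x^5 + 9375x^4 + 11250x^3 + 6750x^2 + 2045x + 255,
and factoring out 5 leaves 5(625x^5 + 1875x^4 + 2250x^3 + 1350x^2 + 409x + 51).

5(625x^5 + 1875x^4 + 2250x^3 + 1350x^2 + 409x + 51)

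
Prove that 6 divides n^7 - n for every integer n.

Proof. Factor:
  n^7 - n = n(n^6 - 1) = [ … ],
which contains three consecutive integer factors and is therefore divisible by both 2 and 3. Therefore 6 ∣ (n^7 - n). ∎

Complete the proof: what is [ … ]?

(n - 1)n(n + 1)(n^4 + n^2 + 1)

n^6 - 1 = (n^2 - 1)(n^4 + n^2 + 1), and n^2 - 1 = (n-1)(n+1).
So n(n^6 - 1) = (n - 1)n(n + 1)(n^4 + n^2 + 1).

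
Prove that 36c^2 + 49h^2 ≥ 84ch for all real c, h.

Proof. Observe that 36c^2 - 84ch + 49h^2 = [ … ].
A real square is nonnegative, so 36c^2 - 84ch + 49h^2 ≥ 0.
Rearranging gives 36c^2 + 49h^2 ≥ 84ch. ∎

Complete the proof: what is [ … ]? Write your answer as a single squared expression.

(6c - 7h)^2

36c^2 - 84ch + 49h^2 is a perfect-square trinomial: the outer terms are (6c)^2 and (7h)^2, and the cross term is -2·6c·7h.
So 36c^2 - 84ch + 49h^2 = (6c - 7h)^2 ≥ 0.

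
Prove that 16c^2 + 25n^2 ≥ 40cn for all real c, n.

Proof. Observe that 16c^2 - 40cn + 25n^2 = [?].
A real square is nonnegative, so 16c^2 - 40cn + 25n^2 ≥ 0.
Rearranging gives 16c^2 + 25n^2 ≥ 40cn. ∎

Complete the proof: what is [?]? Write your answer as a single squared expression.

(4c - 5n)^2

The leading and trailing coefficients are 4^2 and 5^2, and 40 = 2·4·5, so the trinomial is (4c - 5n)^2.
Hence 16c^2 - 40cn + 25n^2 ≥ 0.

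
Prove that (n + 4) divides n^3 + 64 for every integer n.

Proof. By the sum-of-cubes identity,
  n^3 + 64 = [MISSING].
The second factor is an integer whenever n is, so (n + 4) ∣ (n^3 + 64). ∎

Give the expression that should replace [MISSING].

(n + 4)(n^2 - 4n + 16)

a^3 + b^3 = (a + b)(a^2 - ab + b^2). With a = n, b = 4:
n^3 + 64 = (n + 4)(n^2 - 4n + 16).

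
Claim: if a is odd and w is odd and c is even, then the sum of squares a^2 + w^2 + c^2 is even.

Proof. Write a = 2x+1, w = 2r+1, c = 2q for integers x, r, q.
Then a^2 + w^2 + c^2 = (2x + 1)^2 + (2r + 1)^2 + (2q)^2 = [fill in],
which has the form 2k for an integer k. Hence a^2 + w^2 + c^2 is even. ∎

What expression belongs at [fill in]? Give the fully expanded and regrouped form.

Expanding: (2x + 1)^2 + (2r + 1)^2 + (2q)^2 = 4q^2 + 4r^2 + 4r + 4x^2 + 4x + 2.
Every term is even; pulling out the factor of 2 gives 2(2q^2 + 2r^2 + 2r + 2x^2 + 2x + 1).

2(2q^2 + 2r^2 + 2r + 2x^2 + 2x + 1)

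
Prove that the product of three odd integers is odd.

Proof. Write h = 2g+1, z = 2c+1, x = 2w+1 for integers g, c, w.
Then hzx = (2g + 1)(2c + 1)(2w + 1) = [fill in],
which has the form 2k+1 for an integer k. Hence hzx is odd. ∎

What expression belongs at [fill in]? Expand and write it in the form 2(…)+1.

(2g + 1)(2c + 1)(2w + 1) = 8cgw + 4cg + 4cw + 2c + 4gw + 2g + 2w + 1
= 2(4cgw + 2cg + 2cw + c + 2gw + g + w) + 1.
Since 4cgw + 2cg + 2cw + c + 2gw + g + w is an integer, the product is of the form 2k+1 for an integer k.

2(4cgw + 2cg + 2cw + c + 2gw + g + w) + 1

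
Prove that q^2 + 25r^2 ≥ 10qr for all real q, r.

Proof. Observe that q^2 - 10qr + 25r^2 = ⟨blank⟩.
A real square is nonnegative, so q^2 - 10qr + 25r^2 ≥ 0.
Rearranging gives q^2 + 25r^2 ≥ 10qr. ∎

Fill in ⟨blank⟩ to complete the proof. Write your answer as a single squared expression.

q^2 - 10qr + 25r^2 is a perfect-square trinomial: the outer terms are (q)^2 and (5r)^2, and the cross term is -2·q·5r.
So q^2 - 10qr + 25r^2 = (q - 5r)^2 ≥ 0.

(q - 5r)^2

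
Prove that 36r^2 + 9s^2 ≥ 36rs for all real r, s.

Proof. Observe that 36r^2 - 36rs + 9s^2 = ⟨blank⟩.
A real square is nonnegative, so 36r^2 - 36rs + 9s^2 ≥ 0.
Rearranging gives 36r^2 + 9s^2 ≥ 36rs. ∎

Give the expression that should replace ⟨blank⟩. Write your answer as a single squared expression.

36r^2 - 36rs + 9s^2 is a perfect-square trinomial: the outer terms are (6r)^2 and (3s)^2, and the cross term is -2·6r·3s.
So 36r^2 - 36rs + 9s^2 = (6r - 3s)^2 ≥ 0.

(6r - 3s)^2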